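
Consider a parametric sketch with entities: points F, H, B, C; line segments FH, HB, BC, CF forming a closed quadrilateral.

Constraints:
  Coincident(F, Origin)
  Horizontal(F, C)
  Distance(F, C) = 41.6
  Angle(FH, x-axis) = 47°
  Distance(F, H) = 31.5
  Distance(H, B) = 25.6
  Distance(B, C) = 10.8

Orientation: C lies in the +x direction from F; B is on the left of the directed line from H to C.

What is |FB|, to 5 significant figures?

45.094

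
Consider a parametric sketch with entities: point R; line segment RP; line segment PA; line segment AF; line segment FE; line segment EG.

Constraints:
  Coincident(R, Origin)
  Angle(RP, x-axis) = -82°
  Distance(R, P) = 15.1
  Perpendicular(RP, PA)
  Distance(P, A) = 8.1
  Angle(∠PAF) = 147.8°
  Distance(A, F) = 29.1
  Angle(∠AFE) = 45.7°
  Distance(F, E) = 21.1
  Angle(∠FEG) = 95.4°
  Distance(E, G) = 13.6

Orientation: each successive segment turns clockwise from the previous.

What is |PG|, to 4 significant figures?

10.87

R is at the origin; RP runs at -82.0° with length 15.1, so P = (2.102, -14.95). The perpendicularity gives PA at right angles to RP, so PA runs at -172.0°; with |PA| = 8.1, A = (-5.920, -16.08). ∠PAF = 147.8° gives AF at 155.8° from the x-axis; with |AF| = 29.1, F = (-32.46, -4.152). ∠AFE = 45.7° gives FE at 21.50° from the x-axis; with |FE| = 21.1, E = (-12.83, 3.582). ∠FEG = 95.4° gives EG at -63.10° from the x-axis; with |EG| = 13.6, G = (-6.677, -8.547). Then |PG| = |G − P| = 10.87.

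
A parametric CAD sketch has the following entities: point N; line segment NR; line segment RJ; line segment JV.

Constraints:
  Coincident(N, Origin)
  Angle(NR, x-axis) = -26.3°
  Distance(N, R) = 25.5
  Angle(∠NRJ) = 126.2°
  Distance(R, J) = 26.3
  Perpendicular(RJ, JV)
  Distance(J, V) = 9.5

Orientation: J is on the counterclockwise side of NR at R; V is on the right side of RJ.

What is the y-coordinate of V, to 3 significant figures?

-7.58

∠NRJ = 126.2°, so RJ runs at -26.3° + (180° − 126.2°) = 27.5° from the x-axis; with |RJ| = 26.3, J = R + 26.3·(cos 27.5°, sin 27.5°) = (46.2, 0.846). The perpendicularity gives JV at right angles to RJ; with |JV| = 9.5 on the right of RJ, V = J + 9.5·(0.462, -0.887) = (50.6, -7.58). So V.y = -7.58.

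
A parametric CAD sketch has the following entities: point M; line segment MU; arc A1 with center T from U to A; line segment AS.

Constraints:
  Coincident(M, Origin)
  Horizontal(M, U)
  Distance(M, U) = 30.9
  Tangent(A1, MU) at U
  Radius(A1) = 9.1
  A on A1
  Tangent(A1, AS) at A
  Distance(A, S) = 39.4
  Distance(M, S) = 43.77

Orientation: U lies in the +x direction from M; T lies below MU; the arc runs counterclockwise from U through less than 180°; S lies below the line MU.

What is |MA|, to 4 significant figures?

23.14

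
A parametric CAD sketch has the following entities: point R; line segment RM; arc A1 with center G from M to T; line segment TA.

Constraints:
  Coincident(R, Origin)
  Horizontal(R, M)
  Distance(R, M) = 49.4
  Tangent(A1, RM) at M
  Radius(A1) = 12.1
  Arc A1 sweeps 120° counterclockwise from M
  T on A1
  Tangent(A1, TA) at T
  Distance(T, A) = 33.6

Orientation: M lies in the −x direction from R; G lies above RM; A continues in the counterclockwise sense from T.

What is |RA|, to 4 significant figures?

73.06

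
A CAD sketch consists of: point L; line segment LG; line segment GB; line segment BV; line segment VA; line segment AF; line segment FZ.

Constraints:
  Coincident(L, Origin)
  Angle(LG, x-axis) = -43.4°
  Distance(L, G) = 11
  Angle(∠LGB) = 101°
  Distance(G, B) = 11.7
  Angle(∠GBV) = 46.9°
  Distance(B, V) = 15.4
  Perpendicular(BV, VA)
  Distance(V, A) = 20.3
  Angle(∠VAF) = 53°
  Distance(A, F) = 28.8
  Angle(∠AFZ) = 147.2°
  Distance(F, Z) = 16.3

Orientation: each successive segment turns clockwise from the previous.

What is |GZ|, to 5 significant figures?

29.767

L is at the origin; LG runs at -43.4° with length 11.0, so G = (7.9923, -7.5580). ∠LGB = 101.0° gives GB at -122.40° from the x-axis; with |GB| = 11.7, B = (1.7231, -17.437). ∠GBV = 46.9° gives BV at 104.50° from the x-axis; with |BV| = 15.4, V = (-2.1327, -2.5271). BV is perpendicular to VA, so VA runs at 14.500°; with |VA| = 20.3, A = (17.521, 2.5556). ∠VAF = 53.0° gives AF at -112.50° from the x-axis; with |AF| = 28.8, F = (6.4994, -24.052). ∠AFZ = 147.2° gives FZ at -145.30° from the x-axis; with |FZ| = 16.3, Z = (-6.9015, -33.331). Then |GZ| = |Z − G| = 29.767.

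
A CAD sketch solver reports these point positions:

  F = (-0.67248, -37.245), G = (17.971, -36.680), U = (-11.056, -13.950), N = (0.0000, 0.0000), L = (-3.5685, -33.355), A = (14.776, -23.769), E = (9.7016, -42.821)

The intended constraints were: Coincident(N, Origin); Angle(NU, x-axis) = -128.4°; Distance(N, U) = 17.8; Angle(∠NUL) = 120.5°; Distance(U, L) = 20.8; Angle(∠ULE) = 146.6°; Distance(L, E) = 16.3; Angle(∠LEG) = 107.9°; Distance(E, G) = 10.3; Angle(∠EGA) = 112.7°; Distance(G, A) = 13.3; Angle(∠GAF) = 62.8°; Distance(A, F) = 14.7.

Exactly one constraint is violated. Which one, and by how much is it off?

Distance(A, F) = 14.7 — off by 5.80.

N = (0.00, 0.00) ✓; NU at -128.4° ✓; |NU| = 17.80 ✓; ∠NUL = 120.5° ✓; |UL| = 20.80 ✓; ∠ULE = 146.6° ✓; |LE| = 16.30 ✓; ∠LEG = 107.9° ✓; |EG| = 10.30 ✓; ∠EGA = 112.7° ✓; |GA| = 13.30 ✓; ∠GAF = 62.80° ✓; |AF| = 20.50 ✗.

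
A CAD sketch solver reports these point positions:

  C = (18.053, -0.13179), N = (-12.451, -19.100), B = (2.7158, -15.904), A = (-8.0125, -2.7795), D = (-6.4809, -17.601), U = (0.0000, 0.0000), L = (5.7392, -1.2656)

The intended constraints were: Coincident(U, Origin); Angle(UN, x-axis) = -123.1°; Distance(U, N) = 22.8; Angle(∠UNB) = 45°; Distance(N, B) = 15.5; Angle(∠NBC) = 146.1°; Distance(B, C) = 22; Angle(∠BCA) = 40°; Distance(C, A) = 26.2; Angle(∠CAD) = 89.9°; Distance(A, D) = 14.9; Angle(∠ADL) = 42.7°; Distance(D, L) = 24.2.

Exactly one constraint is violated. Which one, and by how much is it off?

Distance(D, L) = 24.2 — off by 3.80.

U = (0.00, 0.00) ✓; UN at -123.1° ✓; |UN| = 22.80 ✓; ∠UNB = 45.00° ✓; |NB| = 15.50 ✓; ∠NBC = 146.1° ✓; |BC| = 22.00 ✓; ∠BCA = 40.00° ✓; |CA| = 26.20 ✓; ∠CAD = 89.90° ✓; |AD| = 14.90 ✓; ∠ADL = 42.70° ✓; |DL| = 20.40 ✗.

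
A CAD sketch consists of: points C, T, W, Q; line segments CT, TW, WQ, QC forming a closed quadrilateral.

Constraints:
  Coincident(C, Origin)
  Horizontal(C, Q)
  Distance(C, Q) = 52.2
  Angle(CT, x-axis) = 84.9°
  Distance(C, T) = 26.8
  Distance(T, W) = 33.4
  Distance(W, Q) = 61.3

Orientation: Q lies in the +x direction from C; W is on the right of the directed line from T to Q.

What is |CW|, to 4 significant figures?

10.10

Checks: |TW| = 33.40 ✓; |WQ| = 61.30 ✓.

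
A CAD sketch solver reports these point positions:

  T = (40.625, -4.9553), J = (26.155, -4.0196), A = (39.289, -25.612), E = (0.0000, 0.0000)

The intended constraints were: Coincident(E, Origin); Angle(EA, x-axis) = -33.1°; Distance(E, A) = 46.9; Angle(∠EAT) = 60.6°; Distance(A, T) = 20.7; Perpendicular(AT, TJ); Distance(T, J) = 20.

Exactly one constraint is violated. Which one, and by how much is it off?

Distance(T, J) = 20 — off by 5.50.

E = (0.00, 0.00) ✓; EA at -33.10° ✓; |EA| = 46.90 ✓; ∠EAT = 60.60° ✓; |AT| = 20.70 ✓; ∠(AT, TJ) = 90.00° ✓; |TJ| = 14.50 ✗.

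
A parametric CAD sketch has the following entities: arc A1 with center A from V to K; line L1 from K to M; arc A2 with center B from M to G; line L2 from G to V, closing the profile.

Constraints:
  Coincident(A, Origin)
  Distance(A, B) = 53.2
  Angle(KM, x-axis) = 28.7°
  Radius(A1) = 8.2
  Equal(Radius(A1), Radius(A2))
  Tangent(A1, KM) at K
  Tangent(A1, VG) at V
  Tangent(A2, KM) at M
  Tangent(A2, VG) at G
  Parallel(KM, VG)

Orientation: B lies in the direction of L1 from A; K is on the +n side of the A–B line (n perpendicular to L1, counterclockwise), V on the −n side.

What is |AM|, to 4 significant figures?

53.83

Tangency of A1 to both parallel lines with radius 8.2 puts K and V at A ± 8.2·n: K = (-3.938, 7.193), V = (3.938, -7.193). Equal radii place M and G the same way about B: M = B + 8.2·n = (42.73, 32.74), G = B − 8.2·n = (50.60, 18.36). Then |AM| = |M − A| = 53.83.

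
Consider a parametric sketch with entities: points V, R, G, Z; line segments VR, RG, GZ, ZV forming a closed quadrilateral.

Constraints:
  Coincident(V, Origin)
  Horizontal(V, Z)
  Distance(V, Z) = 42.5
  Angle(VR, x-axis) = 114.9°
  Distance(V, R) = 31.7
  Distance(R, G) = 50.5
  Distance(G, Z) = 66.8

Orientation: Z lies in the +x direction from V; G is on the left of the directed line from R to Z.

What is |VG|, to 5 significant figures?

67.868

Checks: |RG| = 50.50 ✓; |GZ| = 66.80 ✓.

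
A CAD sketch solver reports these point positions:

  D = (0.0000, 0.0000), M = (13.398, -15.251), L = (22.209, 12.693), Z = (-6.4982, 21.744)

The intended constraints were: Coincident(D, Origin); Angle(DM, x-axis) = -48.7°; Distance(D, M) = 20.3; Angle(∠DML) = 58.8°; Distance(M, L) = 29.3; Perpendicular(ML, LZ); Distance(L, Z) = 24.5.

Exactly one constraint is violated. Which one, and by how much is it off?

Distance(L, Z) = 24.5 — off by 5.60.

D = (0.00, 0.00) ✓; DM at -48.70° ✓; |DM| = 20.30 ✓; ∠DML = 58.80° ✓; |ML| = 29.30 ✓; ∠(ML, LZ) = 90.00° ✓; |LZ| = 30.10 ✗.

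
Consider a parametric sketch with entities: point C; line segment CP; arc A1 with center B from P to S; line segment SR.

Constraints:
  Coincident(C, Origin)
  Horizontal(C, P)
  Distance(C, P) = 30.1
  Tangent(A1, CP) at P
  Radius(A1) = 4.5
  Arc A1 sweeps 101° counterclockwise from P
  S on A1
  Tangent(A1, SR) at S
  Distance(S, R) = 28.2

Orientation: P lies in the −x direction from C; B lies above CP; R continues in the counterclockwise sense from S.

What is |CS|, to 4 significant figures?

26.24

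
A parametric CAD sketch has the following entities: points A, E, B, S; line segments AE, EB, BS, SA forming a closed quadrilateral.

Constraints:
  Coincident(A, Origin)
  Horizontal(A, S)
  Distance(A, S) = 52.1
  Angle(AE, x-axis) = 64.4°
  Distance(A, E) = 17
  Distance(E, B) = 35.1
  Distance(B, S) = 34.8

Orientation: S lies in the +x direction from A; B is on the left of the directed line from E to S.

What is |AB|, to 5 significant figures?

49.844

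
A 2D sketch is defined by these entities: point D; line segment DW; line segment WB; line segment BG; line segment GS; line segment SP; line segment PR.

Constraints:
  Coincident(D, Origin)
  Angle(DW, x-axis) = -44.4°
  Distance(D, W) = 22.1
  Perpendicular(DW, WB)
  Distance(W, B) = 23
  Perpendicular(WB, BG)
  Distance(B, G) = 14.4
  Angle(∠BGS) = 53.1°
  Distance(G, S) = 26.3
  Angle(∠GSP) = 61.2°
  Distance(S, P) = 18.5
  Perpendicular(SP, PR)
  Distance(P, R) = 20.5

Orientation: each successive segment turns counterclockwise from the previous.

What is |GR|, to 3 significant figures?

6.36

D is at the origin; DW runs at -44.4° with length 22.1, so W = (15.8, -15.5). The perpendicularity gives WB at right angles to DW, so WB runs at 45.6°; with |WB| = 23.0, B = (31.9, 0.970). WB is perpendicular to BG, so BG runs at 136°; with |BG| = 14.4, G = (21.6, 11.0). ∠BGS = 53.1° gives GS at -97.5° from the x-axis; with |GS| = 26.3, S = (18.2, -15.0). ∠GSP = 61.2° gives SP at 21.3° from the x-axis; with |SP| = 18.5, P = (35.4, -8.31). SP is perpendicular to PR, so PR runs at 111°; with |PR| = 20.5, R = (28.0, 10.8). Then |GR| = |R − G| = 6.36.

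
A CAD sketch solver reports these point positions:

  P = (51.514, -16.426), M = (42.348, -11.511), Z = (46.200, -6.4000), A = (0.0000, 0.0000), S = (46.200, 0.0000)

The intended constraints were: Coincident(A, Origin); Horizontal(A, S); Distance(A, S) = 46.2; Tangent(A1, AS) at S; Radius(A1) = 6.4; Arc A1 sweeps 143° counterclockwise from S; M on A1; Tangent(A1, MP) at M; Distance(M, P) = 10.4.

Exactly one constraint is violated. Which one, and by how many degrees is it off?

Tangent(A1, MP) at M — off by 8.80°.

A = (0.00, 0.00) ✓; A.y = 0.00, S.y = 0.00 ✓; |AS| = 46.20 ✓; ∠(ZS, SA) = 90.00° ✓; |ZS| = 6.400 ✓; bearing(Z→M) − bearing(Z→S) = 143.0° ✓; |ZM| = 6.400 ✓; ∠(ZM, MP) = 81.20° ✗; |MP| = 10.40 ✓.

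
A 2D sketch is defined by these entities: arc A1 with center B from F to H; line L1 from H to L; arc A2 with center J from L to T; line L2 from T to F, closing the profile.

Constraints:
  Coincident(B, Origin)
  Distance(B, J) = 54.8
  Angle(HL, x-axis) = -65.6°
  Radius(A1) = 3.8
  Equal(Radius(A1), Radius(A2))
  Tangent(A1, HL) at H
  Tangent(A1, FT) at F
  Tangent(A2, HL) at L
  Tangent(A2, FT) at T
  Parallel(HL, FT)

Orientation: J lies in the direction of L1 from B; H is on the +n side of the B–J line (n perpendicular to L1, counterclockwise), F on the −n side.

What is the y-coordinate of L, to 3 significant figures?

-48.3

Tangency of A1 to both parallel lines with radius 3.8 puts H and F at B ± 3.8·n: H = (3.46, 1.57), F = (-3.46, -1.57). Equal radii place L and T the same way about J: L = J + 3.8·n = (26.1, -48.3), T = J − 3.8·n = (19.2, -51.5). So L.y = -48.3.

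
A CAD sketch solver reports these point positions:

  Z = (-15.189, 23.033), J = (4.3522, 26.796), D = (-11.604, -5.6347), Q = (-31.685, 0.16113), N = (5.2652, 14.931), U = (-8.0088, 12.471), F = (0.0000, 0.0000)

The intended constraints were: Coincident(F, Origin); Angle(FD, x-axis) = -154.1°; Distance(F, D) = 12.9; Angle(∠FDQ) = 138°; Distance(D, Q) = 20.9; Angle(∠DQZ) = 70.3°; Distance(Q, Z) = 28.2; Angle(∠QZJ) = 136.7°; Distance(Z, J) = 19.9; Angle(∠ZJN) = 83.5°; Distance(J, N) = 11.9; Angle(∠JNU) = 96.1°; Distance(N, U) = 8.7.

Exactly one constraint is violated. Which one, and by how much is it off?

Distance(N, U) = 8.7 — off by 4.80.

F = (0.00, 0.00) ✓; FD at -154.1° ✓; |FD| = 12.90 ✓; ∠FDQ = 138.0° ✓; |DQ| = 20.90 ✓; ∠DQZ = 70.30° ✓; |QZ| = 28.20 ✓; ∠QZJ = 136.7° ✓; |ZJ| = 19.90 ✓; ∠ZJN = 83.50° ✓; |JN| = 11.90 ✓; ∠JNU = 96.10° ✓; |NU| = 13.50 ✗.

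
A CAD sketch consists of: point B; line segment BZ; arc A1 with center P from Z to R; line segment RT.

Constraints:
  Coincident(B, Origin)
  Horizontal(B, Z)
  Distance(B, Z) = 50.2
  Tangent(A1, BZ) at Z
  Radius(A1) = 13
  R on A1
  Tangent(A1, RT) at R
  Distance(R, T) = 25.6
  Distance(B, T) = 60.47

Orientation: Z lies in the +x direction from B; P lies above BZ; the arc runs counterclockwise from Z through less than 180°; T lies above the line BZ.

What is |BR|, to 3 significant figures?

63.9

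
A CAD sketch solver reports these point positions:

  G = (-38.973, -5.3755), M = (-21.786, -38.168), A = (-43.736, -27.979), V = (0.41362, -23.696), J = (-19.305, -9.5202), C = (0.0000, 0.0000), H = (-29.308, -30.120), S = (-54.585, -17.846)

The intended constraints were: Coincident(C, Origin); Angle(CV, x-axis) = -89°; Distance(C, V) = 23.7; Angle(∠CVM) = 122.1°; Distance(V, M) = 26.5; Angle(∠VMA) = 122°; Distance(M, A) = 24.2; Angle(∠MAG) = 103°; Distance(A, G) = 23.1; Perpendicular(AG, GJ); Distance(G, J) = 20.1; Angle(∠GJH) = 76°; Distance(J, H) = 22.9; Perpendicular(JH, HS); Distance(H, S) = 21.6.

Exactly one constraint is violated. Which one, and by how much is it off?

Distance(H, S) = 21.6 — off by 6.50.

C = (0.00, 0.00) ✓; CV at -89.00° ✓; |CV| = 23.70 ✓; ∠CVM = 122.1° ✓; |VM| = 26.50 ✓; ∠VMA = 122.0° ✓; |MA| = 24.20 ✓; ∠MAG = 103.0° ✓; |AG| = 23.10 ✓; ∠(AG, GJ) = 90.00° ✓; |GJ| = 20.10 ✓; ∠GJH = 76.00° ✓; |JH| = 22.90 ✓; ∠(JH, HS) = 90.00° ✓; |HS| = 28.10 ✗.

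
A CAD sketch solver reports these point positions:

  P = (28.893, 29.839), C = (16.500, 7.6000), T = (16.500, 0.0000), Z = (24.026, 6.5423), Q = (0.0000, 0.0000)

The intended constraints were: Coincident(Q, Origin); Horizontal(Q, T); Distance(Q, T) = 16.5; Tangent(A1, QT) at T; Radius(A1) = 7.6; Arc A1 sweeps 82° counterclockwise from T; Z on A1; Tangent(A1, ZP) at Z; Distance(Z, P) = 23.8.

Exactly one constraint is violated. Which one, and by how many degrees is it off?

Tangent(A1, ZP) at Z — off by 3.80°.

Q = (0.00, 0.00) ✓; Q.y = 0.00, T.y = 0.00 ✓; |QT| = 16.50 ✓; ∠(CT, TQ) = 90.00° ✓; |CT| = 7.600 ✓; bearing(C→Z) − bearing(C→T) = 82.00° ✓; |CZ| = 7.600 ✓; ∠(CZ, ZP) = 93.80° ✗; |ZP| = 23.80 ✓.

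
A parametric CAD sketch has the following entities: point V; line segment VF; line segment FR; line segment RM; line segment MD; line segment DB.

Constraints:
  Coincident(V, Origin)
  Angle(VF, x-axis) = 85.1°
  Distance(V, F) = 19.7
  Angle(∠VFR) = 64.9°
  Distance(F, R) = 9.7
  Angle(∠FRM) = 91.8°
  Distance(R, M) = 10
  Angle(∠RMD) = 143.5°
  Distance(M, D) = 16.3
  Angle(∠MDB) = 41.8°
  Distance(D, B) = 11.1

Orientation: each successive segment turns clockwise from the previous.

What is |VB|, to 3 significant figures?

10.5

∠RMD = 143.5° gives MD at -155° from the x-axis; with |MD| = 16.3, D = (-9.38, -1.00). ∠MDB = 41.8° gives DB at 67.1° from the x-axis; with |DB| = 11.1, B = (-5.06, 9.22). Then |VB| = |B − V| = 10.5.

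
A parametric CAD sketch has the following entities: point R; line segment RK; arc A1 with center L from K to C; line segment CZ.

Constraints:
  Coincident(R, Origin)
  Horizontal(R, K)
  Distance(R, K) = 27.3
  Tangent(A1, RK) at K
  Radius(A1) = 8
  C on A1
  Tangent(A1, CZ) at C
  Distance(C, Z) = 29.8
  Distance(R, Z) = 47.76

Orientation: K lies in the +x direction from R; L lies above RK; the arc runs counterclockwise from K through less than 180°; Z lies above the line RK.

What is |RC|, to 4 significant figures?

36.44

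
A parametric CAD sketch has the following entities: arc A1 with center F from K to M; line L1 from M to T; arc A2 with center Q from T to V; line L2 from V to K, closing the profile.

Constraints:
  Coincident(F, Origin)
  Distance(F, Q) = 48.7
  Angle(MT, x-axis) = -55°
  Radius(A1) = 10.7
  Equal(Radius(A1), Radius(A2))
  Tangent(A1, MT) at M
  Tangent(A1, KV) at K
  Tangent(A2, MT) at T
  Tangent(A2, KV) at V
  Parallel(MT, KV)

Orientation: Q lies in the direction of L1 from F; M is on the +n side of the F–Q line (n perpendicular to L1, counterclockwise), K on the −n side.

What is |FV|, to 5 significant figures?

49.862

The slot axis is L1's direction at -55.0°, so u = (cos -55.0°, sin -55.0°) = (0.57358, -0.81915) and n = (−sin -55.0°, cos -55.0°) = (0.81915, 0.57358). F is at the origin and Q lies 48.7 along u from F, so Q = 48.7·u = (27.933, -39.893). Tangency of A1 to both parallel lines with radius 10.7 puts M and K at F ± 10.7·n: M = (8.7649, 6.1373), K = (-8.7649, -6.1373). Equal radii place T and V the same way about Q: T = Q + 10.7·n = (36.698, -33.755), V = Q − 10.7·n = (19.168, -46.030). Then |FV| = |V − F| = 49.862.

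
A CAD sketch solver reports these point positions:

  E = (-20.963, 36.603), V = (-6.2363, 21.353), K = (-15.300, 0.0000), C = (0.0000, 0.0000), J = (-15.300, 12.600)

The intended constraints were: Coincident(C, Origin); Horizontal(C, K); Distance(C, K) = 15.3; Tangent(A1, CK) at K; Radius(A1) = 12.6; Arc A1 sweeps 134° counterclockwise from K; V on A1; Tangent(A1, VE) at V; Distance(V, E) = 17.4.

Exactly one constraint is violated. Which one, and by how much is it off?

Distance(V, E) = 17.4 — off by 3.80.

C = (0.00, 0.00) ✓; C.y = 0.00, K.y = 0.00 ✓; |CK| = 15.30 ✓; ∠(JK, KC) = 90.00° ✓; |JK| = 12.60 ✓; bearing(J→V) − bearing(J→K) = 134.0° ✓; |JV| = 12.60 ✓; ∠(JV, VE) = 90.00° ✓; |VE| = 21.20 ✗.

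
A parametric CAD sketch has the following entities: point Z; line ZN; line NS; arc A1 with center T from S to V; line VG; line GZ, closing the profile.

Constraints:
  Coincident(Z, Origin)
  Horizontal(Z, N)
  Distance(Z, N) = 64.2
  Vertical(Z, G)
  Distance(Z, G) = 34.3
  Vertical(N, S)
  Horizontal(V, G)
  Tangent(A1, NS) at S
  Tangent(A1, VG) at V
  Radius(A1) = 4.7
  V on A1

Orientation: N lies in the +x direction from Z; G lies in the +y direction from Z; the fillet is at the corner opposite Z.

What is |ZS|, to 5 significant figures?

70.695

Z is at the origin; ZN is horizontal with |ZN| = 64.2 and N on the +x side, so N = (64.200, 0.0000). ZG is vertical with |ZG| = 34.3 and G on the +y side, so G = (0.0000, 34.300). The virtual corner opposite Z is at (64.200, 34.300). The tangent condition forces TS to be normal to NS and A1 meets VG tangentially, so TV is at right angles to VG, with radius 4.7, so the center T sits 4.7 in from both sides at T = (59.500, 29.600). That places the tangent points at S = (64.200, 29.600) on NS and V = (59.500, 34.300) on VG. Then |ZS| = |S − Z| = 70.695.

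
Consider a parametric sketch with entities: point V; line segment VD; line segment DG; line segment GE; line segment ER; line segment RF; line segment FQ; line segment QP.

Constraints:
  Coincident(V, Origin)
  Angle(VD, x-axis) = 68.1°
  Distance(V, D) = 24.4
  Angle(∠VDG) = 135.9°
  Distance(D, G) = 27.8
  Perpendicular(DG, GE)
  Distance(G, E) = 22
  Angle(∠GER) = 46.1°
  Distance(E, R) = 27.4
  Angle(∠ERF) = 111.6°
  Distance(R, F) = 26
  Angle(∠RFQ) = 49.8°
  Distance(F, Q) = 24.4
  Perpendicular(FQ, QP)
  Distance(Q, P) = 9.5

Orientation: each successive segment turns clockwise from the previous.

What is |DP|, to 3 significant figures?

21.4

V is at the origin; VD runs at 68.1° with length 24.4, so D = (9.10, 22.6). ∠VDG = 135.9° gives DG at 24.0° from the x-axis; with |DG| = 27.8, G = (34.5, 33.9). DG is perpendicular to GE, so GE runs at -66.0°; with |GE| = 22.0, E = (43.4, 13.8). ∠GER = 46.1° gives ER at 160° from the x-axis; with |ER| = 27.4, R = (17.7, 23.2). ∠ERF = 111.6° gives RF at 91.7° from the x-axis; with |RF| = 26.0, F = (16.9, 49.2). ∠RFQ = 49.8° gives FQ at -38.5° from the x-axis; with |FQ| = 24.4, Q = (36.0, 34.0). FQ ⟂ QP, so QP runs at -128°; with |QP| = 9.5, P = (30.1, 26.5). Then |DP| = |P − D| = 21.4.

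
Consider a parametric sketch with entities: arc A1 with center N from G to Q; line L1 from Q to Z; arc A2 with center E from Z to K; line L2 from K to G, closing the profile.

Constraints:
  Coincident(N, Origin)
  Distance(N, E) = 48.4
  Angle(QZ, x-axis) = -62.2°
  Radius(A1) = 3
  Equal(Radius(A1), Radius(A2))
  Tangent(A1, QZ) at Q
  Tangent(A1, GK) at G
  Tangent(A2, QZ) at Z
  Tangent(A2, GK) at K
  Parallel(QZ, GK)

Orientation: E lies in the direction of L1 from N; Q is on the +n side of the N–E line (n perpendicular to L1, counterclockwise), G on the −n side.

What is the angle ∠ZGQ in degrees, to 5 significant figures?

82.933°

The slot axis is L1's direction at -62.2°, so u = (cos -62.2°, sin -62.2°) = (0.46639, -0.88458) and n = (−sin -62.2°, cos -62.2°) = (0.88458, 0.46639). N is at the origin and E lies 48.4 along u from N, so E = 48.4·u = (22.573, -42.814). Tangency of A1 to both parallel lines with radius 3.0 puts Q and G at N ± 3.0·n: Q = (2.6537, 1.3992), G = (-2.6537, -1.3992). Equal radii place Z and K the same way about E: Z = E + 3.0·n = (25.227, -41.415), K = E − 3.0·n = (19.919, -44.213). Then cos ∠ZGQ = GZ·GQ / (|GZ||GQ|), giving 82.933°.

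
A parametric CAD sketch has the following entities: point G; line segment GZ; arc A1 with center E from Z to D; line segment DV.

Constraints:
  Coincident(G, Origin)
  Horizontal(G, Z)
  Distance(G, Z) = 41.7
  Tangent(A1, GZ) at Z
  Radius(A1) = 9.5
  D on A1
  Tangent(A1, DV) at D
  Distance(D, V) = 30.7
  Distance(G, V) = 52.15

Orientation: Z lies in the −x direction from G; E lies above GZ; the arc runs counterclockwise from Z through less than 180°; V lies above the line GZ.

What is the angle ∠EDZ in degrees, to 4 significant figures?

44.30°

Checks: |GZ| = 41.70 ✓; |ED| = 9.500 ✓; ∠(ED, DV) = 90.00° ✓; |DV| = 30.70 ✓; |GV| = 52.15 ✓.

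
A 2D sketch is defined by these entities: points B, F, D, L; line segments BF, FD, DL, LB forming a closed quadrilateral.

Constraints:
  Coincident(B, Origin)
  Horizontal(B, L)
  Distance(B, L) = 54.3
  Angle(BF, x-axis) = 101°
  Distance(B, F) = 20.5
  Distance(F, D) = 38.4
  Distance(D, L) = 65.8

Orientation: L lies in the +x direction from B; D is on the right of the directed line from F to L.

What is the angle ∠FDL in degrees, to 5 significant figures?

66.554°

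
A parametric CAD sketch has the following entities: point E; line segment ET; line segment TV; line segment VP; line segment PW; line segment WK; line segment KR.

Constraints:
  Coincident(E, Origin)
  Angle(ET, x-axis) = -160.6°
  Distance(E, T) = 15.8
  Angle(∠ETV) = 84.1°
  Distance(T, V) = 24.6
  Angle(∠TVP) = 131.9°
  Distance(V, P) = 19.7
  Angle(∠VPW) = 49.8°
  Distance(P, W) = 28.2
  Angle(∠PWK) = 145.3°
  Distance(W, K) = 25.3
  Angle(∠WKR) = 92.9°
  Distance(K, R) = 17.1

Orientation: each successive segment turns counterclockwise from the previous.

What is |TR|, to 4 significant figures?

13.43

E is at the origin; ET runs at -160.6° with length 15.8, so T = (-14.90, -5.248). ∠ETV = 84.1° gives TV at -64.70° from the x-axis; with |TV| = 24.6, V = (-4.390, -27.49). ∠TVP = 131.9° gives VP at -16.60° from the x-axis; with |VP| = 19.7, P = (14.49, -33.12). ∠VPW = 49.8° gives PW at 113.6° from the x-axis; with |PW| = 28.2, W = (3.199, -7.275). ∠PWK = 145.3° gives WK at 148.3° from the x-axis; with |WK| = 25.3, K = (-18.33, 6.019). ∠WKR = 92.9° gives KR at -124.6° from the x-axis; with |KR| = 17.1, R = (-28.04, -8.056). Then |TR| = |R − T| = 13.43.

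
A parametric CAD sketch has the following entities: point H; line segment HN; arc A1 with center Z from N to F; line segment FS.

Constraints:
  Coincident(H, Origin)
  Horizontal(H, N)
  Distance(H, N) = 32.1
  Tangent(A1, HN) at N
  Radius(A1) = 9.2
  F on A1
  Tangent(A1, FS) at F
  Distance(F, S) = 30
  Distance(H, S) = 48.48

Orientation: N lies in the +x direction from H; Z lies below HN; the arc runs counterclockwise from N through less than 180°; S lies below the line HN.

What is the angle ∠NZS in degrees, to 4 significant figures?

170.9°

H is at the origin; H and N share the same y with |HN| = 32.1 and N on the +x side, so N = (32.10, 0.000). Since A1 is tangent to HN there, ZN ⟂ HN, so Z = N + (0, -9.2) = (32.10, -9.200). Since ZF ⟂ FS (tangency), |ZS| = √(9.2² + 30.0²) = 31.38 regardless of where F sits on A1. So S lies on both circle(H, 48.48) and circle(Z, 31.38); the below-HN intersection is S = (27.12, -40.18). F is the foot of the tangent from S: F = (22.99, -10.47).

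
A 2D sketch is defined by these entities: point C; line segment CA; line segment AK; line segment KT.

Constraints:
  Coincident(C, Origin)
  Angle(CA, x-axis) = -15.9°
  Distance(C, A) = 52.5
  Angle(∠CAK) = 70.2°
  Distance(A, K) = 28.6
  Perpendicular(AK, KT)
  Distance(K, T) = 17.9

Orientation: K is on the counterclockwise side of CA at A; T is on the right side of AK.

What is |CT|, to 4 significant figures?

68.16

∠CAK = 70.2°, so AK runs at -15.9° + (180° − 70.2°) = 93.90° from the x-axis; with |AK| = 28.6, K = A + 28.6·(cos 93.90°, sin 93.90°) = (48.55, 14.15). AK is perpendicular to KT; with |KT| = 17.9 on the right of AK, T = K + 17.9·(0.9977, 0.06802) = (66.40, 15.37). Then |CT| = |T − C| = 68.16.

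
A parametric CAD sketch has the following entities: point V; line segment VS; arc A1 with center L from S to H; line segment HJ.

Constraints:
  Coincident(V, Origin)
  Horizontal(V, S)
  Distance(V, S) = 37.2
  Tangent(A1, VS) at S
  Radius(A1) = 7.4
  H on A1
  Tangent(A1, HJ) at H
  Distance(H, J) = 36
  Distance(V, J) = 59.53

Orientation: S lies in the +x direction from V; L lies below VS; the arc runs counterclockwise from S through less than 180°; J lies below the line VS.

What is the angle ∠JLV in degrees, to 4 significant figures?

105.7°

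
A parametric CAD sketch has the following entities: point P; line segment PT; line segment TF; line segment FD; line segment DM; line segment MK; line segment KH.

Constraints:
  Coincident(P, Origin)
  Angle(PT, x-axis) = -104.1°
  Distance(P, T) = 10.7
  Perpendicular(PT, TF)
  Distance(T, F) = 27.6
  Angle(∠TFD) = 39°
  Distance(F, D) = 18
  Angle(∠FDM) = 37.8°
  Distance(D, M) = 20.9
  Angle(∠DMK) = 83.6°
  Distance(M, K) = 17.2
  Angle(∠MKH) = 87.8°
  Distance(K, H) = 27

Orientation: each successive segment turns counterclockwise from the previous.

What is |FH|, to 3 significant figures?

22.0

P is at the origin; PT runs at -104.1° with length 10.7, so T = (-2.61, -10.4). The perpendicularity gives TF at right angles to PT, so TF runs at -14.1°; with |TF| = 27.6, F = (24.2, -17.1). ∠TFD = 39.0° gives FD at 127° from the x-axis; with |FD| = 18.0, D = (13.4, -2.71). ∠FDM = 37.8° gives DM at -90.9° from the x-axis; with |DM| = 20.9, M = (13.0, -23.6). ∠DMK = 83.6° gives MK at 5.50° from the x-axis; with |MK| = 17.2, K = (30.1, -22.0). ∠MKH = 87.8° gives KH at 97.7° from the x-axis; with |KH| = 27.0, H = (26.5, 4.80). Then |FH| = |H − F| = 22.0.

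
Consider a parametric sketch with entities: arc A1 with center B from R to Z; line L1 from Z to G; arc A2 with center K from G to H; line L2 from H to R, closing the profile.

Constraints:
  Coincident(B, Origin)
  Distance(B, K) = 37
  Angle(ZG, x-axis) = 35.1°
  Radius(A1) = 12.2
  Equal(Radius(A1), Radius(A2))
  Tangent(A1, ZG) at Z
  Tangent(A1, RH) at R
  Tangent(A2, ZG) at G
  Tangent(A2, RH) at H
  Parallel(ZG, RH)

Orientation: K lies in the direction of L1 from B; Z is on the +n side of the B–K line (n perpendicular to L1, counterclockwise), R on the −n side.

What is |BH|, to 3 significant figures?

39.0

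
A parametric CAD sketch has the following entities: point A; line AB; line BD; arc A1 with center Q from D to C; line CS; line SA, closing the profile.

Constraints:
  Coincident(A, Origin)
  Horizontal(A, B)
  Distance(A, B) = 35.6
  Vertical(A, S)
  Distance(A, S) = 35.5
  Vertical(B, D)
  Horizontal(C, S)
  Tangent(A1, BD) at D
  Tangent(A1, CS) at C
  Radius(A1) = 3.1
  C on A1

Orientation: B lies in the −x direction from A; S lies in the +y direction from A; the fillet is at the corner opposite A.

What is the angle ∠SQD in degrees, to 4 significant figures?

174.6°

A is at the origin; A and B share the same y with |AB| = 35.6 and B on the −x side, so B = (-35.60, 0.000). A and S share the same x with |AS| = 35.5 and S on the +y side, so S = (0.000, 35.50). The virtual corner opposite A is at (-35.60, 35.50). The tangent condition forces QD to be normal to BD and since A1 is tangent to CS there, QC ⟂ CS, with radius 3.1, so the center Q sits 3.1 in from both sides at Q = (-32.50, 32.40). That places the tangent points at D = (-35.60, 32.40) on BD and C = (-32.50, 35.50) on CS. Then cos ∠SQD = QS·QD / (|QS||QD|), giving 174.6°.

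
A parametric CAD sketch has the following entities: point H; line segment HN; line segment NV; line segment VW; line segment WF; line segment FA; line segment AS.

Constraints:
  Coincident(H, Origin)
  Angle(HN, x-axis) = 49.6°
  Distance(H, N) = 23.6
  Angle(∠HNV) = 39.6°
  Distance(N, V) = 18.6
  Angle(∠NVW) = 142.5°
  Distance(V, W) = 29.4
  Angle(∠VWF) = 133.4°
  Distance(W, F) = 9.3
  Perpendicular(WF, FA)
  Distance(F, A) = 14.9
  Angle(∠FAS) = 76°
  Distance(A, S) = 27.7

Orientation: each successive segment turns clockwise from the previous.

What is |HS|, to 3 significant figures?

19.5

H is at the origin; HN runs at 49.6° with length 23.6, so N = (15.3, 18.0). ∠HNV = 39.6° gives NV at -90.8° from the x-axis; with |NV| = 18.6, V = (15.0, -0.626). ∠NVW = 142.5° gives VW at -128° from the x-axis; with |VW| = 29.4, W = (-3.19, -23.7). ∠VWF = 133.4° gives WF at -175° from the x-axis; with |WF| = 9.3, F = (-12.4, -24.5). WF ⟂ FA, so FA runs at 95.1°; with |FA| = 14.9, A = (-13.8, -9.68). ∠FAS = 76.0° gives AS at -8.90° from the x-axis; with |AS| = 27.7, S = (13.6, -14.0). Then |HS| = |S − H| = 19.5.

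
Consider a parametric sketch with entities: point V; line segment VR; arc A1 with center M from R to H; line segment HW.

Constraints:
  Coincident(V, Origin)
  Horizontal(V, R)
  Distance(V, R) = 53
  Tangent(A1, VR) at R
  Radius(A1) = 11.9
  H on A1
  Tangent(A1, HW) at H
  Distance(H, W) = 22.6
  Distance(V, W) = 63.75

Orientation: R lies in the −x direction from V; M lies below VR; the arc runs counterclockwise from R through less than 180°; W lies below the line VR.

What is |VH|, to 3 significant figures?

65.7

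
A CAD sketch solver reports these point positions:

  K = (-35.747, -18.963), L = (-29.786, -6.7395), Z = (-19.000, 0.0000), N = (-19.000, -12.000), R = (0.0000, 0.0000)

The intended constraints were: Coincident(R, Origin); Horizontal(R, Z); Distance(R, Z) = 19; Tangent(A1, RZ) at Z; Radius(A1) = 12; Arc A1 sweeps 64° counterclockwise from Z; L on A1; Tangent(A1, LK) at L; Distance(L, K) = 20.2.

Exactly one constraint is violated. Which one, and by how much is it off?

Distance(L, K) = 20.2 — off by 6.60.

R = (0.00, 0.00) ✓; R.y = 0.00, Z.y = 0.00 ✓; |RZ| = 19.00 ✓; ∠(NZ, ZR) = 90.00° ✓; |NZ| = 12.00 ✓; bearing(N→L) − bearing(N→Z) = 64.00° ✓; |NL| = 12.00 ✓; ∠(NL, LK) = 90.00° ✓; |LK| = 13.60 ✗.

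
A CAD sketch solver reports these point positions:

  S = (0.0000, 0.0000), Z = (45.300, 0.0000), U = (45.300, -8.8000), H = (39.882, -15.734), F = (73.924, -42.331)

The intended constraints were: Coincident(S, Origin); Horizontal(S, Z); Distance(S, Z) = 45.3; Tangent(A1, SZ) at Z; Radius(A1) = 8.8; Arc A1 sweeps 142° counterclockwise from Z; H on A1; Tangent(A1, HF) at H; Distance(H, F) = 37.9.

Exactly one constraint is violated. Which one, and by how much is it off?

Distance(H, F) = 37.9 — off by 5.30.

S = (0.00, 0.00) ✓; S.y = 0.00, Z.y = 0.00 ✓; |SZ| = 45.30 ✓; ∠(UZ, ZS) = 90.00° ✓; |UZ| = 8.800 ✓; bearing(U→H) − bearing(U→Z) = 142.0° ✓; |UH| = 8.800 ✓; ∠(UH, HF) = 90.00° ✓; |HF| = 43.20 ✗.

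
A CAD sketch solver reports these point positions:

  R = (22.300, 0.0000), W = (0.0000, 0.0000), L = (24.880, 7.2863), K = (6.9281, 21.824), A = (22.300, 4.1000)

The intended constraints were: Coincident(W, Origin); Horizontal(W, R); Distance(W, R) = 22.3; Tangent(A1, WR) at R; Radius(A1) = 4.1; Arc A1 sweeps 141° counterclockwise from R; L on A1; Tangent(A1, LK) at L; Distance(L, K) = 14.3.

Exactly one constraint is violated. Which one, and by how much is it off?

Distance(L, K) = 14.3 — off by 8.80.

W = (0.00, 0.00) ✓; W.y = 0.00, R.y = 0.00 ✓; |WR| = 22.30 ✓; ∠(AR, RW) = 90.00° ✓; |AR| = 4.100 ✓; bearing(A→L) − bearing(A→R) = 141.0° ✓; |AL| = 4.100 ✓; ∠(AL, LK) = 90.00° ✓; |LK| = 23.10 ✗.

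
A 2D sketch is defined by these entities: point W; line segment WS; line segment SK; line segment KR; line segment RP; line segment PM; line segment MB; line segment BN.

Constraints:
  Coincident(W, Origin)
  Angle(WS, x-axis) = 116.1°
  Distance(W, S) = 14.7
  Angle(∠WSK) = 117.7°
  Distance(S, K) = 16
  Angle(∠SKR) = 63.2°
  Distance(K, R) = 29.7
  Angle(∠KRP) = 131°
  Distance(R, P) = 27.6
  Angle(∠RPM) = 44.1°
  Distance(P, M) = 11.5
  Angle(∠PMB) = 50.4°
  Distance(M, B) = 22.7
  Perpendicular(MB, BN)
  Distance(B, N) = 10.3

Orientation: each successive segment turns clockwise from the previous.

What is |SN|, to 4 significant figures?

52.50

W is at the origin; WS runs at 116.1° with length 14.7, so S = (-6.467, 13.20). ∠WSK = 117.7° gives SK at 53.80° from the x-axis; with |SK| = 16.0, K = (2.983, 26.11). ∠SKR = 63.2° gives KR at -63.00° from the x-axis; with |KR| = 29.7, R = (16.47, -0.3505). ∠KRP = 131.0° gives RP at -112.0° from the x-axis; with |RP| = 27.6, P = (6.127, -25.94). ∠RPM = 44.1° gives PM at 112.1° from the x-axis; with |PM| = 11.5, M = (1.800, -15.29). ∠PMB = 50.4° gives MB at -17.50° from the x-axis; with |MB| = 22.7, B = (23.45, -22.11). MB ⟂ BN, so BN runs at -107.5°; with |BN| = 10.3, N = (20.35, -31.94). Then |SN| = |N − S| = 52.50.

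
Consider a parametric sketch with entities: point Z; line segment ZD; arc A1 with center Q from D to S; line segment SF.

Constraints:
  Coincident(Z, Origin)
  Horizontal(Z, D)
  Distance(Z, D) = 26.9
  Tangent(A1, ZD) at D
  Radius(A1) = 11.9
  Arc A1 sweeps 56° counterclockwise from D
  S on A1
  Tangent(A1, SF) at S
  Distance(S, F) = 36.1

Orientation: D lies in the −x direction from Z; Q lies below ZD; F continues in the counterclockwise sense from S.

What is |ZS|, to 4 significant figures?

37.14

Tangency of A1 to ZD means the radius QD is perpendicular to ZD, so Q = D + (0, -11.9) = (-26.90, -11.90). On A1, D sits at bearing 90° from Q; a 56° counterclockwise sweep puts S at bearing 146°, so S = Q + 11.9·(cos 146°, sin 146°) = (-36.77, -5.246). Then |ZS| = |S − Z| = 37.14.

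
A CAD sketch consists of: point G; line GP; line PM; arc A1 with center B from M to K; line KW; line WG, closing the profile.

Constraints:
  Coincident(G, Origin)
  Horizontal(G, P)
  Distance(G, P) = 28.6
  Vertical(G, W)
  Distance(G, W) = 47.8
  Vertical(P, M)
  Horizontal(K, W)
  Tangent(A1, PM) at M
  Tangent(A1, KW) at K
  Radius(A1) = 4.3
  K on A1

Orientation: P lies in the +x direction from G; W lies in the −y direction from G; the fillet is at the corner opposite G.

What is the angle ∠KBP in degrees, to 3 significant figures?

174°

The virtual corner opposite G is at (28.6, -47.8). Since A1 is tangent to PM there, BM ⟂ PM and A1 meets KW tangentially, so BK is at right angles to KW, with radius 4.3, so the center B sits 4.3 in from both sides at B = (24.3, -43.5). That places the tangent points at M = (28.6, -43.5) on PM and K = (24.3, -47.8) on KW. Then cos ∠KBP = BK·BP / (|BK||BP|), giving 174°.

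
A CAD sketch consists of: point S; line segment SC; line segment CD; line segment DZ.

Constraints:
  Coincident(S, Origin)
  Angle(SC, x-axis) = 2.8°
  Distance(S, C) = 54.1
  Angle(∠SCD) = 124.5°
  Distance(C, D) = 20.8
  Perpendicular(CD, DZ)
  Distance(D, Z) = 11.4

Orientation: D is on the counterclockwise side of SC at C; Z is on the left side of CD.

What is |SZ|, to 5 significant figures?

61.218

∠SCD = 124.5°, so CD runs at 2.8° + (180° − 124.5°) = 58.300° from the x-axis; with |CD| = 20.8, D = C + 20.8·(cos 58.300°, sin 58.300°) = (64.965, 20.340). The perpendicularity gives DZ at right angles to CD; with |DZ| = 11.4 on the left of CD, Z = D + 11.4·(-0.85081, 0.52547) = (55.266, 26.330). Then |SZ| = |Z − S| = 61.218.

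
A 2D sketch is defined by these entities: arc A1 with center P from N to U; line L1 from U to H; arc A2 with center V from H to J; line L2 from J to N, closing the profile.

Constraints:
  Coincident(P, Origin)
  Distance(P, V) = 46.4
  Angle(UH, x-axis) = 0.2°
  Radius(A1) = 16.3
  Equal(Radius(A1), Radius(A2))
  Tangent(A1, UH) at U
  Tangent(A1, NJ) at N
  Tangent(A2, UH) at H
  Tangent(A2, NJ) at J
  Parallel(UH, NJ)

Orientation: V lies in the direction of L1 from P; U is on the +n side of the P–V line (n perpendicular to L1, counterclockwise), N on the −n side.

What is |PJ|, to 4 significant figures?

49.18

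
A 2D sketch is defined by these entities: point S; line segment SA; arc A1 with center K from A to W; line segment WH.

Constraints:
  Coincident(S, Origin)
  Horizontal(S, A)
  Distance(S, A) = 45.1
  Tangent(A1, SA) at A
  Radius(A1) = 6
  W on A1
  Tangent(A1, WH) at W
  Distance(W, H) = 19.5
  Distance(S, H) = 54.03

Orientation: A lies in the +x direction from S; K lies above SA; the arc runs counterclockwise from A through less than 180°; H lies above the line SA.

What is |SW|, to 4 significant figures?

51.49

Checks: S.y = 0.00, A.y = 0.00 ✓; |KW| = 6.000 ✓; ∠(KW, WH) = 90.00° ✓; |WH| = 19.50 ✓; |SH| = 54.03 ✓.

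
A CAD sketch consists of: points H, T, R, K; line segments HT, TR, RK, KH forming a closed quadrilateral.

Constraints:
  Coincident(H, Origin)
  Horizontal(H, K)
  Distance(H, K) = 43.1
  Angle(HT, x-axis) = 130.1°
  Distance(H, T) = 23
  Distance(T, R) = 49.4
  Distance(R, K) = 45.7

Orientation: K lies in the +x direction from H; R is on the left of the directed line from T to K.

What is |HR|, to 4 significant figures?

51.06

Checks: |TR| = 49.40 ✓; |RK| = 45.70 ✓.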